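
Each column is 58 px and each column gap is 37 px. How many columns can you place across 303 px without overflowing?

3 columns

k columns need k·58 + (k−1)·37 = k·95 − 37.
k·95 − 37 ≤ 303 → k ≤ 340 / 95 ≈ 3.58, so k = 3.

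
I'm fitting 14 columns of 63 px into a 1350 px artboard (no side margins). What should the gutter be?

Columns use 882 px, leaving 468 px across 13 gutters = 36 px each.

36 px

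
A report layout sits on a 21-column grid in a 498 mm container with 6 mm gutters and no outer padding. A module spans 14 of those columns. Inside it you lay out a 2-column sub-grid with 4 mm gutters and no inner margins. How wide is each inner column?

21 columns + 20 gutters: 21c + 20·6 = 498.
21c = 498 − 120 = 378, so c = 18 mm.
14 columns plus 13 gutters: 252 + 78 = 330 mm.
2 columns + 1 gutter: 2d + 1·4 = 330.
2d = 330 − 4 = 326, so d = 163 mm.

163 mm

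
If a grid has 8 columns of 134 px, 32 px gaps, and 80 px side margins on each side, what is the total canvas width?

1456 px

Canvas = 2·80 + 8·134 + 7·32 = 160 + 1072 + 224 = 1456 px.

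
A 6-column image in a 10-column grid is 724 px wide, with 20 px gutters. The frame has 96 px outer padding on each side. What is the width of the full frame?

6c + 5·20 = 724 → 6c = 624 → c = 104 px.
Total width: 2·96 + 10·104 + 9·20 = 1412 px.

1412 px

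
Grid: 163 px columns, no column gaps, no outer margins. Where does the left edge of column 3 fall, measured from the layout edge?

Each column+gutter stride is 163 px; with no margin, 2 of them is 326 px.

326 px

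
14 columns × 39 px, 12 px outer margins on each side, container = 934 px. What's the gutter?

Content width = 934 − 2·12 = 910 px.
14 columns take 14·39 = 546 px; remaining 364 splits into 13 gutters.
g = 364 / 13 = 28 px.

28 px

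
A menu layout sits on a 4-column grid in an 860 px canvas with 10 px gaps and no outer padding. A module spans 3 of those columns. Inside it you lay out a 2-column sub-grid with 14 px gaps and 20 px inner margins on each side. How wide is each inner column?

294.25 px

4 columns + 3 gaps: 4c + 3·10 = 860.
4c = 860 − 30 = 830, so c = 207.5 px.
3-column span = 3·207.5 + 2·10 = 642.5 px.
Inner content = 642.5 − 2·20 = 602.5 px.
602.5 − 1·14 = 588.5; ÷2 gives d = 294.25 px.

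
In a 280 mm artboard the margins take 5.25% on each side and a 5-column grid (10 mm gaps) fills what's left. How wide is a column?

280 × (1 − 2·5.25%) = 280 × 89.5% = 250.6 mm for the columns.
5 columns + 4 gaps: 5c + 4·10 = 250.6.
5c = 250.6 − 40 = 210.6, so c = 42.12 mm.

42.12 mm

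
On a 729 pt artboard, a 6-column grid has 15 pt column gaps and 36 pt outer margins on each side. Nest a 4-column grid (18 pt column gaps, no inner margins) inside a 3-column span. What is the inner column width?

Subtract both margins: 729 − 2·36 = 657 pt.
6c + 5·15 = 657 → 6c = 582 → c = 97 pt.
Span of 3: 3·97 + 2·15 = 291 + 30 = 321 pt.
4d + 3·18 = 321 → 4d = 267 → d = 66.75 pt.

66.75 pt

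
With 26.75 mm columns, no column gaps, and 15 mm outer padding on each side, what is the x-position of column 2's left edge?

41.75 mm

Before column 2: the margin + 1 column + 1 column gap.
Offset = 15 + 1·(26.75 + 0) = 15 + 26.75 = 41.75 mm.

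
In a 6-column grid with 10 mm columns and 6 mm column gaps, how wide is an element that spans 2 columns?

2 columns plus 1 column gap: 20 + 6 = 26 mm.

26 mm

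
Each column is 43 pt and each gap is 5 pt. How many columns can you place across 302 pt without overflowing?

6 columns: 6·43 + 5·5 = 283 pt ≤ 302.
7 columns: 331 pt > 302. So 6.

6 columns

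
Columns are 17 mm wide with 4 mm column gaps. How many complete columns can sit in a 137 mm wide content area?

6 columns

k columns need k·17 + (k−1)·4 = k·21 − 4.
k·21 − 4 ≤ 137 → k ≤ 141 / 21 ≈ 6.71, so k = 6.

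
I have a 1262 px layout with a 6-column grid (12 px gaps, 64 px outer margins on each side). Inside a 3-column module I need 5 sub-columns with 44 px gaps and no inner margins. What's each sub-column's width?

77 px

Subtract both margins: 1262 − 2·64 = 1134 px.
6c + 5·12 = 1134 → 6c = 1074 → c = 179 px.
3-column span = 3·179 + 2·12 = 561 px.
5 columns + 4 gaps: 5d + 4·44 = 561.
5d = 561 − 176 = 385, so d = 77 px.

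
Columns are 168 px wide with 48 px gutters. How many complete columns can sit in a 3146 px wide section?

14 columns

k columns need k·168 + (k−1)·48 = k·216 − 48.
k·216 − 48 ≤ 3146 → k ≤ 3194 / 216 ≈ 14.79, so k = 14.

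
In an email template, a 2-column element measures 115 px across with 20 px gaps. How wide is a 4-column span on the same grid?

250 px

2c + 1·20 = 115 → 2c = 95 → c = 47.5 px.
4-column span = 4·47.5 + 3·20 = 250 px.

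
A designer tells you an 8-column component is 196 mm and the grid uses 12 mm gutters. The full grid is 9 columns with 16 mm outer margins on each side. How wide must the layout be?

254 mm

196 − 7·12 = 112; ÷8 gives c = 14 mm.
Adding margins, columns and gutters: 32 + 126 + 96 = 254 mm.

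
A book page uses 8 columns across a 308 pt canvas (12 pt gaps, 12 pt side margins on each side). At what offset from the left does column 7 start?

Content = 308 − 2·12 = 284 pt.
Subtracting 7 gaps of 12 leaves 200 for 8 columns, so c = 25 pt.
Each column+gutter stride is 37 pt; 6 of them past the 12 pt margin is 12 + 222 = 234 pt.

234 pt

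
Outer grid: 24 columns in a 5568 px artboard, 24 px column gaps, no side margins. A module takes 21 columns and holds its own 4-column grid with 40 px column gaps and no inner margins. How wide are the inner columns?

24 columns + 23 column gaps: 24c + 23·24 = 5568.
24c = 5568 − 552 = 5016, so c = 209 px.
21-column span = 21·209 + 20·24 = 4869 px.
4 columns + 3 column gaps: 4d + 3·40 = 4869.
4d = 4869 − 120 = 4749, so d = 1187.25 px.

1187.25 px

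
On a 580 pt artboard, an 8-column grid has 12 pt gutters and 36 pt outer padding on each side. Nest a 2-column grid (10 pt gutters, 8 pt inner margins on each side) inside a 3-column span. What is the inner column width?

Subtract both margins: 580 − 2·36 = 508 pt.
Subtracting 7 gutters of 12 leaves 424 for 8 columns, so c = 53 pt.
Span of 3: 3·53 + 2·12 = 159 + 24 = 183 pt.
Inner content = 183 − 2·8 = 167 pt.
Subtracting 1 gutter of 10 leaves 157 for 2 columns, so d = 78.5 pt.

78.5 pt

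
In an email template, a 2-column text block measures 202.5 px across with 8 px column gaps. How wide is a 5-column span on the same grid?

518.25 px

Subtracting 1 column gap of 8 leaves 194.5 for 2 columns, so c = 97.25 px.
5 columns plus 4 column gaps: 486.25 + 32 = 518.25 px.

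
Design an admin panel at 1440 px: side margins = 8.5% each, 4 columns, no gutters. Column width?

298.8 px

1440 × (1 − 2·8.5%) = 1440 × 83% = 1195.2 px for the columns.
With no gutters, each column is 1195.2/4 = 298.8 px.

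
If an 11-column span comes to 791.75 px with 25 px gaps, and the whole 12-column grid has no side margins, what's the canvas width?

11 columns + 10 gaps: 11c + 10·25 = 791.75.
11c = 791.75 − 250 = 541.75, so c = 49.25 px.
Total width: 12·49.25 + 11·25 = 866 px.

866 px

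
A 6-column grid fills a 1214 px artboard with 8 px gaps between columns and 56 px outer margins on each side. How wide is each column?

177 px

Content width = 1214 − 2·56 = 1102 px.
6c + 5·8 = 1102 → 6c = 1062 → c = 177 px.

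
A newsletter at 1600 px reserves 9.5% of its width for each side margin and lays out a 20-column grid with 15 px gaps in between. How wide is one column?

50.55 px

Each margin = 9.5% of 1600 = 152 px; content = 1600 − 2·152 = 1296 px.
20c + 19·15 = 1296 → 20c = 1011 → c = 50.55 px.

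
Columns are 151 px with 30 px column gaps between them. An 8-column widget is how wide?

1418 px

8-column span = 8·151 + 7·30 = 1418 px.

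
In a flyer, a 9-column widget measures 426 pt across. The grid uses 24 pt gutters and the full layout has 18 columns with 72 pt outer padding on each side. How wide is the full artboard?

1020 pt

426 − 8·24 = 234; ÷9 gives c = 26 pt.
Total width: 2·72 + 18·26 + 17·24 = 1020 pt.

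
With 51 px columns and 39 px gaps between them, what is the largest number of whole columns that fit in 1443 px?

Each extra column adds 51 + 39 = 90 px.
(1443 + 39) / 90 = 16.47, so 16 columns fit.

16 columns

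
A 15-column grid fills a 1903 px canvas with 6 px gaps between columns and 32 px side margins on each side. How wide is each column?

117 px

Subtract both margins: 1903 − 2·32 = 1839 px.
15 columns + 14 gaps: 15c + 14·6 = 1839.
15c = 1839 − 84 = 1755, so c = 117 px.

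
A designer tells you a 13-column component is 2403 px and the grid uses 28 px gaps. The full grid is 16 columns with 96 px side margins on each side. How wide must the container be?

13 columns + 12 gaps: 13c + 12·28 = 2403.
13c = 2403 − 336 = 2067, so c = 159 px.
Total width: 2·96 + 16·159 + 15·28 = 3156 px.

3156 px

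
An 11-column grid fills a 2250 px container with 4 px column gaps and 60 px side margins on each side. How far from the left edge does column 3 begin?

448 px

Subtract both margins: 2250 − 2·60 = 2130 px.
2130 − 10·4 = 2090; ÷11 gives c = 190 px.
Each column+gutter stride is 194 px; 2 of them past the 60 px margin is 60 + 388 = 448 px.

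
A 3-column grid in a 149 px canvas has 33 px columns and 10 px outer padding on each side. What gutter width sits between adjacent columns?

Take off 20 px of margins, leaving 129 px.
3·33 + 2g = 129 → 2g = 30 → g = 15 px.

15 px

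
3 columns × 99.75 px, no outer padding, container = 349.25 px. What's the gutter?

25 px

3·99.75 + 2g = 349.25 → 2g = 50 → g = 25 px.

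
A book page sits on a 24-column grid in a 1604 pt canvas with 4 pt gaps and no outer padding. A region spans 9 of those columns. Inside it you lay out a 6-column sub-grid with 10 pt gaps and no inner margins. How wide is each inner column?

91.5 pt

1604 − 23·4 = 1512; ÷24 gives c = 63 pt.
Span of 9: 9·63 + 8·4 = 567 + 32 = 599 pt.
599 − 5·10 = 549; ÷6 gives d = 91.5 pt.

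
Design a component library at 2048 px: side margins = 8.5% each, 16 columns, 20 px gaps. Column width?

Each margin = 8.5% of 2048 = 174.08 px; content = 2048 − 2·174.08 = 1699.84 px.
Subtracting 15 gaps of 20 leaves 1399.84 for 16 columns, so c = 87.49 px.

87.49 px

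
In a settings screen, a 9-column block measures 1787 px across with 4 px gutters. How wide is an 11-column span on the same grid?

2185 px

1787 − 8·4 = 1755; ÷9 gives c = 195 px.
11-column span = 11·195 + 10·4 = 2185 px.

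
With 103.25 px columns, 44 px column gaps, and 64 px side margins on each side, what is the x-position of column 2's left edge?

211.25 px

Each column+gutter stride is 147.25 px; 1 of them past the 64 px margin is 64 + 147.25 = 211.25 px.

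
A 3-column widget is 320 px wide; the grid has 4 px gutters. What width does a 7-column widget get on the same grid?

752 px

Subtracting 2 gutters of 4 leaves 312 for 3 columns, so c = 104 px.
7 columns plus 6 gutters: 728 + 24 = 752 px.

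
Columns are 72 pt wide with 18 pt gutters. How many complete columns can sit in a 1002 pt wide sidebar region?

11 columns

11 columns: 11·72 + 10·18 = 972 pt ≤ 1002.
12 columns: 1062 pt > 1002. So 11.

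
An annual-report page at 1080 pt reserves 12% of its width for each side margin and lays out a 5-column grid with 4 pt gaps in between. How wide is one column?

Each margin = 12% of 1080 = 129.6 pt; content = 1080 − 2·129.6 = 820.8 pt.
Subtracting 4 gaps of 4 leaves 804.8 for 5 columns, so c = 160.96 pt.

160.96 pt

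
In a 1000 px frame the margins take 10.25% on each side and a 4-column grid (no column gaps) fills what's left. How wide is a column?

198.75 px

1000 × (1 − 2·10.25%) = 1000 × 79.5% = 795 px for the columns.
795 / 4 = 198.75 px per column.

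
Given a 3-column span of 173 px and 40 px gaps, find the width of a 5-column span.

315 px

173 − 2·40 = 93; ÷3 gives c = 31 px.
Span of 5: 5·31 + 4·40 = 155 + 160 = 315 px.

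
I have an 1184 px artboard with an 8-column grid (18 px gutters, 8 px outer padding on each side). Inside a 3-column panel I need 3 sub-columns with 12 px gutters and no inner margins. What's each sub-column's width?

134.25 px

Take off 16 px of margins, leaving 1168 px.
1168 − 7·18 = 1042; ÷8 gives c = 130.25 px.
Span of 3: 3·130.25 + 2·18 = 390.75 + 36 = 426.75 px.
Subtracting 2 gutters of 12 leaves 402.75 for 3 columns, so d = 134.25 px.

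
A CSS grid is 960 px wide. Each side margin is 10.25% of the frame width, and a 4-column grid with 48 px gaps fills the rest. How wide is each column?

154.8 px

Each margin = 10.25% of 960 = 98.4 px; content = 960 − 2·98.4 = 763.2 px.
4c + 3·48 = 763.2 → 4c = 619.2 → c = 154.8 px.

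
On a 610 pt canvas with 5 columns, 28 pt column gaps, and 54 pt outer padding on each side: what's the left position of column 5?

Content = 610 − 2·54 = 502 pt.
5 columns + 4 column gaps: 5c + 4·28 = 502.
5c = 502 − 112 = 390, so c = 78 pt.
Column 5 starts at margin + 4·(column + gutter) = 54 + 4·106 = 478 pt.

478 pt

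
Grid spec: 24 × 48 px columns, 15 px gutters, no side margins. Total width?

Total width: 24·48 + 23·15 = 1497 px.

1497 px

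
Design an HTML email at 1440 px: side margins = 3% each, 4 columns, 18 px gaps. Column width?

324.9 px

Margins: 3% × 1440 = 43.2 px each, so content = 1440 − 86.4 = 1353.6 px.
4 columns + 3 gaps: 4c + 3·18 = 1353.6.
4c = 1353.6 − 54 = 1299.6, so c = 324.9 px.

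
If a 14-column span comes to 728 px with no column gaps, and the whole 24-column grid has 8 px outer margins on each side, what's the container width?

With no column gaps, each column is 728/14 = 52 px.
Total width: 2·8 + 24·52 = 1264 px.

1264 px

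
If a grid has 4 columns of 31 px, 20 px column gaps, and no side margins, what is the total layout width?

184 px

Total width: 4·31 + 3·20 = 184 px.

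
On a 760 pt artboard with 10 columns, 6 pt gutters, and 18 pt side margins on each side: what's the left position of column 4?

Content = 760 − 2·18 = 724 pt.
Subtracting 9 gutters of 6 leaves 670 for 10 columns, so c = 67 pt.
Each column+gutter stride is 73 pt; 3 of them past the 18 pt margin is 18 + 219 = 237 pt.

237 pt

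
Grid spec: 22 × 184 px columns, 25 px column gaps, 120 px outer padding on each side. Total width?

Adding margins, columns and gutters: 240 + 4048 + 525 = 4813 px.

4813 px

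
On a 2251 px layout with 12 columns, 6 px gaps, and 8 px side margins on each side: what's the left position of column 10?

1688.75 px

Subtract both margins: 2251 − 2·8 = 2235 px.
2235 − 11·6 = 2169; ÷12 gives c = 180.75 px.
Column 10 starts at margin + 9·(column + gutter) = 8 + 9·186.75 = 1688.75 px.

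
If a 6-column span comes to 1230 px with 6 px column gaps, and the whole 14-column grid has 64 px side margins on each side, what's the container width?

6c + 5·6 = 1230 → 6c = 1200 → c = 200 px.
Total width: 2·64 + 14·200 + 13·6 = 3006 px.

3006 px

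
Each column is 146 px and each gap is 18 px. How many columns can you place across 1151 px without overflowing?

7 columns

Each extra column adds 146 + 18 = 164 px.
(1151 + 18) / 164 = 7.13, so 7 columns fit.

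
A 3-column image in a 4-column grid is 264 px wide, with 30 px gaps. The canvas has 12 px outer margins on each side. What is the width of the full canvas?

Subtracting 2 gaps of 30 leaves 204 for 3 columns, so c = 68 px.
Adding margins, columns and gutters: 24 + 272 + 90 = 386 px.

386 px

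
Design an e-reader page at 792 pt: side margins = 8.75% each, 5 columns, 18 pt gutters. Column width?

116.28 pt

792 × (1 − 2·8.75%) = 792 × 82.5% = 653.4 pt for the columns.
5c + 4·18 = 653.4 → 5c = 581.4 → c = 116.28 pt.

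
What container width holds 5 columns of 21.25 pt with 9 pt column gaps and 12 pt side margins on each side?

166.25 pt

Container = 2·12 + 5·21.25 + 4·9 = 24 + 106.25 + 36 = 166.25 pt.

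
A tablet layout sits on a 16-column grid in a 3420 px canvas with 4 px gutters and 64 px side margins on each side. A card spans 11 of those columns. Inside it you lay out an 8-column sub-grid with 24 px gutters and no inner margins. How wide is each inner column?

261.75 px

Take off 128 px of margins, leaving 3292 px.
16 columns + 15 gutters: 16c + 15·4 = 3292.
16c = 3292 − 60 = 3232, so c = 202 px.
11-column span = 11·202 + 10·4 = 2262 px.
Subtracting 7 gutters of 24 leaves 2094 for 8 columns, so d = 261.75 px.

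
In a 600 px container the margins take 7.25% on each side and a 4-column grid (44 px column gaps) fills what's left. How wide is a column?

600 × (1 − 2·7.25%) = 600 × 85.5% = 513 px for the columns.
4c + 3·44 = 513 → 4c = 381 → c = 95.25 px.

95.25 px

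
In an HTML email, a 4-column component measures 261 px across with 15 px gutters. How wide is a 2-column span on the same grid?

261 − 3·15 = 216; ÷4 gives c = 54 px.
2 columns plus 1 gutter: 108 + 15 = 123 px.

123 px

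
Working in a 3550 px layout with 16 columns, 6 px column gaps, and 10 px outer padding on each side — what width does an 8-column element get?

1762 px

Content width = 3550 − 2·10 = 3530 px.
3530 − 15·6 = 3440; ÷16 gives c = 215 px.
8 columns plus 7 column gaps: 1720 + 42 = 1762 px.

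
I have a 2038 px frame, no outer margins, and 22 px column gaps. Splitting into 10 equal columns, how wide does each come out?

184 px

10 columns + 9 column gaps: 10c + 9·22 = 2038.
10c = 2038 − 198 = 1840, so c = 184 px.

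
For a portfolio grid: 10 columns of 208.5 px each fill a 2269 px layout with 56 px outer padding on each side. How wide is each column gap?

Subtract both margins: 2269 − 2·56 = 2157 px.
Columns use 2085 px, leaving 72 px across 9 column gaps = 8 px each.

8 px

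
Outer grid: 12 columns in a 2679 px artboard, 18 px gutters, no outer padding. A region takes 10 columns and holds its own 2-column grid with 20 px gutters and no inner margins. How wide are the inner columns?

12 columns + 11 gutters: 12c + 11·18 = 2679.
12c = 2679 − 198 = 2481, so c = 206.75 px.
Span of 10: 10·206.75 + 9·18 = 2067.5 + 162 = 2229.5 px.
2229.5 − 1·20 = 2209.5; ÷2 gives d = 1104.75 px.

1104.75 px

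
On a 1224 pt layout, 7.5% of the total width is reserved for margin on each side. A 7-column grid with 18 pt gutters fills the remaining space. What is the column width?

133.2 pt

Each margin = 7.5% of 1224 = 91.8 pt; content = 1224 − 2·91.8 = 1040.4 pt.
7 columns + 6 gutters: 7c + 6·18 = 1040.4.
7c = 1040.4 − 108 = 932.4, so c = 133.2 pt.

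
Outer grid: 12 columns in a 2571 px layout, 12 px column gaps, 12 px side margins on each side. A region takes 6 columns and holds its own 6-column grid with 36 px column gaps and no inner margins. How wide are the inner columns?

Subtract both margins: 2571 − 2·12 = 2547 px.
12c + 11·12 = 2547 → 12c = 2415 → c = 201.25 px.
6-column span = 6·201.25 + 5·12 = 1267.5 px.
1267.5 − 5·36 = 1087.5; ÷6 gives d = 181.25 px.

181.25 px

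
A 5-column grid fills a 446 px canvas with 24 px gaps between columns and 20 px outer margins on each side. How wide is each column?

Inside the margins: 446 − 40 = 406 px.
406 − 4·24 = 310; ÷5 gives c = 62 px.

62 px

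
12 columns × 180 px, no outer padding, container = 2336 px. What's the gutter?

Columns use 2160 px, leaving 176 px across 11 gutters = 16 px each.

16 px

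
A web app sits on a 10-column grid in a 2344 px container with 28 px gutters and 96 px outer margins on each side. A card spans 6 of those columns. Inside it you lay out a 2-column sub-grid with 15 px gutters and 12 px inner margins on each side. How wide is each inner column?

620.5 px

Subtract both margins: 2344 − 2·96 = 2152 px.
10c + 9·28 = 2152 → 10c = 1900 → c = 190 px.
6-column span = 6·190 + 5·28 = 1280 px.
Inner content = 1280 − 2·12 = 1256 px.
Subtracting 1 gutter of 15 leaves 1241 for 2 columns, so d = 620.5 px.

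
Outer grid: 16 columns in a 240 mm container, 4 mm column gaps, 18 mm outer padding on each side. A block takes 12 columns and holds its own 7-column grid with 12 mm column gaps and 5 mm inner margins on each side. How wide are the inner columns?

10 mm

Inside the margins: 240 − 36 = 204 mm.
16c + 15·4 = 204 → 16c = 144 → c = 9 mm.
12 columns plus 11 column gaps: 108 + 44 = 152 mm.
Inner content = 152 − 2·5 = 142 mm.
7 columns + 6 column gaps: 7d + 6·12 = 142.
7d = 142 − 72 = 70, so d = 10 mm.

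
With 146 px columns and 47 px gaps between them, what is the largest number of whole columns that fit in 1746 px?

9 columns: 9·146 + 8·47 = 1690 px ≤ 1746.
10 columns: 1883 px > 1746. So 9.

9 columns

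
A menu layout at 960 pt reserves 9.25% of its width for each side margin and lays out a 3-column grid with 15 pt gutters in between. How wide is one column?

960 × (1 − 2·9.25%) = 960 × 81.5% = 782.4 pt for the columns.
3 columns + 2 gutters: 3c + 2·15 = 782.4.
3c = 782.4 − 30 = 752.4, so c = 250.8 pt.

250.8 pt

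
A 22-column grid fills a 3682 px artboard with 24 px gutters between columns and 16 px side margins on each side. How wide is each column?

143 px

Inside the margins: 3682 − 32 = 3650 px.
22 columns + 21 gutters: 22c + 21·24 = 3650.
22c = 3650 − 504 = 3146, so c = 143 px.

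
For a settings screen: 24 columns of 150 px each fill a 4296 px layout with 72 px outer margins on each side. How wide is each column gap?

Subtract both margins: 4296 − 2·72 = 4152 px.
Columns use 3600 px, leaving 552 px across 23 column gaps = 24 px each.

24 px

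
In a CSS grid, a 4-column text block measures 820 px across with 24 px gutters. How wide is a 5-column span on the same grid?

Subtracting 3 gutters of 24 leaves 748 for 4 columns, so c = 187 px.
5 columns plus 4 gutters: 935 + 96 = 1031 px.

1031 px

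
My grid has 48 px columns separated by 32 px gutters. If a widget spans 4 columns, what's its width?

288 px

4-column span = 4·48 + 3·32 = 288 px.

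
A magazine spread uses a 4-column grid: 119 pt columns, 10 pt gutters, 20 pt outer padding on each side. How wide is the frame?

Adding margins, columns and gutters: 40 + 476 + 30 = 546 pt.

546 pt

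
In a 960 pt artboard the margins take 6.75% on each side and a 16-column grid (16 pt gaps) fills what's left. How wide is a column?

36.9 pt

Each margin = 6.75% of 960 = 64.8 pt; content = 960 − 2·64.8 = 830.4 pt.
Subtracting 15 gaps of 16 leaves 590.4 for 16 columns, so c = 36.9 pt.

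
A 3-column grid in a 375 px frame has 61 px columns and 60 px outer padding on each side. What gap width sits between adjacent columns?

Take off 120 px of margins, leaving 255 px.
3 columns take 3·61 = 183 px; remaining 72 splits into 2 gaps.
g = 72 / 2 = 36 px.

36 px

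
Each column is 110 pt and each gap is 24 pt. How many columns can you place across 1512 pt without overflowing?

11 columns

11 columns: 11·110 + 10·24 = 1450 pt ≤ 1512.
12 columns: 1584 pt > 1512. So 11.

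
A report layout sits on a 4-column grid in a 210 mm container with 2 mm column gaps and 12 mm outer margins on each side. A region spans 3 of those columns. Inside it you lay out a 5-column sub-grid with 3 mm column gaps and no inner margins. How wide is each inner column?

25.4 mm

Outer content = 210 − 2·12 = 186 mm.
186 − 3·2 = 180; ÷4 gives c = 45 mm.
3 columns plus 2 column gaps: 135 + 4 = 139 mm.
5 columns + 4 column gaps: 5d + 4·3 = 139.
5d = 139 − 12 = 127, so d = 25.4 mm.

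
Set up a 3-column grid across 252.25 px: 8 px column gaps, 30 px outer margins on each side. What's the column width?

58.75 px

Inside the margins: 252.25 − 60 = 192.25 px.
192.25 − 2·8 = 176.25; ÷3 gives c = 58.75 px.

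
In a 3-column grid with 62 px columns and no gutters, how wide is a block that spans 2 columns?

2-column span = 2·62 = 124 px.

124 px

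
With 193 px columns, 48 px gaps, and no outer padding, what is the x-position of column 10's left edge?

2169 px

Each column+gutter stride is 241 px; with no margin, 9 of them is 2169 px.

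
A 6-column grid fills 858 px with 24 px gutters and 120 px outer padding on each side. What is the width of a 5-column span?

Take off 240 px of margins, leaving 618 px.
618 − 5·24 = 498; ÷6 gives c = 83 px.
5-column span = 5·83 + 4·24 = 511 px.

511 px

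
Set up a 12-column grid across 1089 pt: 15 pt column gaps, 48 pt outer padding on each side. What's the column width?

Content width = 1089 − 2·48 = 993 pt.
993 − 11·15 = 828; ÷12 gives c = 69 pt.

69 pt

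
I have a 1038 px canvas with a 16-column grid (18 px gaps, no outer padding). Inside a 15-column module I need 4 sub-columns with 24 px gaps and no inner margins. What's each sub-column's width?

225 px

16c + 15·18 = 1038 → 16c = 768 → c = 48 px.
15 columns plus 14 gaps: 720 + 252 = 972 px.
972 − 3·24 = 900; ÷4 gives d = 225 px.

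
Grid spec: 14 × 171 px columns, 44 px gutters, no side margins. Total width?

Container = 14·171 + 13·44 = 2394 + 572 = 2966 px.

2966 px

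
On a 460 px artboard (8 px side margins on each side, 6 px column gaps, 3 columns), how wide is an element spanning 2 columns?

Content width = 460 − 2·8 = 444 px.
Subtracting 2 column gaps of 6 leaves 432 for 3 columns, so c = 144 px.
2-column span = 2·144 + 1·6 = 294 px.

294 px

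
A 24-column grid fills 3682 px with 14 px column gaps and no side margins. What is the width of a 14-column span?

3682 − 23·14 = 3360; ÷24 gives c = 140 px.
14-column span = 14·140 + 13·14 = 2142 px.

2142 px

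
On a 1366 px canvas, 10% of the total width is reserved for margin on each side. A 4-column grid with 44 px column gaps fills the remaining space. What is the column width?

1366 × (1 − 2·10%) = 1366 × 80% = 1092.8 px for the columns.
Subtracting 3 column gaps of 44 leaves 960.8 for 4 columns, so c = 240.2 px.

240.2 px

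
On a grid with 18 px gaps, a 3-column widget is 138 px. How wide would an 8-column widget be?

Subtracting 2 gaps of 18 leaves 102 for 3 columns, so c = 34 px.
8 columns plus 7 gaps: 272 + 126 = 398 px.

398 px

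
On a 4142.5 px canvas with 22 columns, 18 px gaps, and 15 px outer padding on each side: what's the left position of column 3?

390.5 px

Take off 30 px of margins, leaving 4112.5 px.
22 columns + 21 gaps: 22c + 21·18 = 4112.5.
22c = 4112.5 − 378 = 3734.5, so c = 169.75 px.
Each column+gutter stride is 187.75 px; 2 of them past the 15 px margin is 15 + 375.5 = 390.5 px.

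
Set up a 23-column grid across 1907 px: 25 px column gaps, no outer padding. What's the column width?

23c + 22·25 = 1907 → 23c = 1357 → c = 59 px.

59 px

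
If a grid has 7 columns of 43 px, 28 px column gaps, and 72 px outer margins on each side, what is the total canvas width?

613 px

Adding margins, columns and gutters: 144 + 301 + 168 = 613 px.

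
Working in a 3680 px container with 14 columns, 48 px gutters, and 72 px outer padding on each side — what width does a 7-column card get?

Take off 144 px of margins, leaving 3536 px.
Subtracting 13 gutters of 48 leaves 2912 for 14 columns, so c = 208 px.
Span of 7: 7·208 + 6·48 = 1456 + 288 = 1744 px.

1744 px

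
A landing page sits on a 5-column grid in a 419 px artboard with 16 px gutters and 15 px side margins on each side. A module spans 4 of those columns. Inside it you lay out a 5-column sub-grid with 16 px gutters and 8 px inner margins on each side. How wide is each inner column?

Subtract both margins: 419 − 2·15 = 389 px.
5 columns + 4 gutters: 5c + 4·16 = 389.
5c = 389 − 64 = 325, so c = 65 px.
4-column span = 4·65 + 3·16 = 308 px.
Inner content = 308 − 2·8 = 292 px.
5d + 4·16 = 292 → 5d = 228 → d = 45.6 px.

45.6 px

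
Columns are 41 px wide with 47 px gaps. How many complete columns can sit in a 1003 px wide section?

Each extra column adds 41 + 47 = 88 px.
(1003 + 47) / 88 = 11.93, so 11 columns fit.

11 columns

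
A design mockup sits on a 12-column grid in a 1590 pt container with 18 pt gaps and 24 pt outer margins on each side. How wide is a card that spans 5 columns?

Inside the margins: 1590 − 48 = 1542 pt.
12c + 11·18 = 1542 → 12c = 1344 → c = 112 pt.
Span of 5: 5·112 + 4·18 = 560 + 72 = 632 pt.

632 pt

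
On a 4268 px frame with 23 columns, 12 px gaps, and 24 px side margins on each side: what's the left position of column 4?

576 px

Take off 48 px of margins, leaving 4220 px.
4220 − 22·12 = 3956; ÷23 gives c = 172 px.
Each column+gutter stride is 184 px; 3 of them past the 24 px margin is 24 + 552 = 576 px.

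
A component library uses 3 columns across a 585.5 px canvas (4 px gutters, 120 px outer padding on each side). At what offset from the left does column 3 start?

Take off 240 px of margins, leaving 345.5 px.
3c + 2·4 = 345.5 → 3c = 337.5 → c = 112.5 px.
Each column+gutter stride is 116.5 px; 2 of them past the 120 px margin is 120 + 233 = 353 px.

353 px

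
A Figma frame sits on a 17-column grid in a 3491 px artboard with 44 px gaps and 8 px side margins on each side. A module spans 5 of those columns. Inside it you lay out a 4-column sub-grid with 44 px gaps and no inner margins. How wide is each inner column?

Outer content = 3491 − 2·8 = 3475 px.
17c + 16·44 = 3475 → 17c = 2771 → c = 163 px.
Span of 5: 5·163 + 4·44 = 815 + 176 = 991 px.
Subtracting 3 gaps of 44 leaves 859 for 4 columns, so d = 214.75 px.

214.75 px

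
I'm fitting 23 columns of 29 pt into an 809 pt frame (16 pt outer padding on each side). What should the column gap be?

Content width = 809 − 2·16 = 777 pt.
23 columns take 23·29 = 667 pt; remaining 110 splits into 22 column gaps.
g = 110 / 22 = 5 pt.

5 pt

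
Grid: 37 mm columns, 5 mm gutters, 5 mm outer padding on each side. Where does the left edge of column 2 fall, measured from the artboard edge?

Each column+gutter stride is 42 mm; 1 of them past the 5 mm margin is 5 + 42 = 47 mm.

47 mm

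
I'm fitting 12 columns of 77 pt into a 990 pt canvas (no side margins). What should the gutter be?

12·77 + 11g = 990 → 11g = 66 → g = 6 pt.

6 pt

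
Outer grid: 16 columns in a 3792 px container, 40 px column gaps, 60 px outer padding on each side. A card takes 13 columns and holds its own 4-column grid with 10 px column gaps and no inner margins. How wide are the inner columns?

Outer content = 3792 − 2·60 = 3672 px.
16c + 15·40 = 3672 → 16c = 3072 → c = 192 px.
Span of 13: 13·192 + 12·40 = 2496 + 480 = 2976 px.
2976 − 3·10 = 2946; ÷4 gives d = 736.5 px.

736.5 px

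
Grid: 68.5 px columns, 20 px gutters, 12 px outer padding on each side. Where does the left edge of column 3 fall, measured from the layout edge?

Before column 3: the margin + 2 columns + 2 gutters.
Offset = 12 + 2·(68.5 + 20) = 12 + 177 = 189 px.

189 px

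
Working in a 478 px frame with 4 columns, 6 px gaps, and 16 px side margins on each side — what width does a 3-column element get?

333 px

Content width = 478 − 2·16 = 446 px.
4 columns + 3 gaps: 4c + 3·6 = 446.
4c = 446 − 18 = 428, so c = 107 px.
3 columns plus 2 gaps: 321 + 12 = 333 px.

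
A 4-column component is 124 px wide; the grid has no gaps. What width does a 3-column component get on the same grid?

With no gaps, each column is 124/4 = 31 px.
3-column span = 3·31 = 93 px.

93 px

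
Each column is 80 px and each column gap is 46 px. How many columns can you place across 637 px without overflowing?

5 columns

k columns need k·80 + (k−1)·46 = k·126 − 46.
k·126 − 46 ≤ 637 → k ≤ 683 / 126 ≈ 5.42, so k = 5.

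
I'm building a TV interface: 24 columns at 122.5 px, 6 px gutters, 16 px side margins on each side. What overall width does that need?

3110 px

Adding margins, columns and gutters: 32 + 2940 + 138 = 3110 px.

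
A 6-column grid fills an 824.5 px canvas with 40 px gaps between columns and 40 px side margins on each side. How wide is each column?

90.75 px

Content width = 824.5 − 2·40 = 744.5 px.
Subtracting 5 gaps of 40 leaves 544.5 for 6 columns, so c = 90.75 px.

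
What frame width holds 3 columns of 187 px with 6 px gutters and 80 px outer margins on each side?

733 px

Frame = 2·80 + 3·187 + 2·6 = 160 + 561 + 12 = 733 px.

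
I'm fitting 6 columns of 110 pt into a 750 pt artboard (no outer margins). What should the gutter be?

Columns use 660 pt, leaving 90 pt across 5 gutters = 18 pt each.

18 pt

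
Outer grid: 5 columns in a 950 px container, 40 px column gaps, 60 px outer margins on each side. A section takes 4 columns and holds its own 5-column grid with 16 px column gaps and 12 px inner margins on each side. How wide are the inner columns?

113.6 px

Outer content = 950 − 2·60 = 830 px.
5c + 4·40 = 830 → 5c = 670 → c = 134 px.
4-column span = 4·134 + 3·40 = 656 px.
Inner content = 656 − 2·12 = 632 px.
5d + 4·16 = 632 → 5d = 568 → d = 113.6 px.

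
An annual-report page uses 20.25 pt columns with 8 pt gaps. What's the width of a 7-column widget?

7 columns plus 6 gaps: 141.75 + 48 = 189.75 pt.

189.75 pt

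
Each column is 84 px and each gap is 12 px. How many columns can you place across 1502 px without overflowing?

15 columns

k columns need k·84 + (k−1)·12 = k·96 − 12.
k·96 − 12 ≤ 1502 → k ≤ 1514 / 96 ≈ 15.77, so k = 15.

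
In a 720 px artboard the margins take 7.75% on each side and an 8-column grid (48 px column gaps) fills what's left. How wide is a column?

34.05 px

720 × (1 − 2·7.75%) = 720 × 84.5% = 608.4 px for the columns.
608.4 − 7·48 = 272.4; ÷8 gives c = 34.05 px.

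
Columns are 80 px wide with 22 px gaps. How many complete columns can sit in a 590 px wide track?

6 columns

6 columns: 6·80 + 5·22 = 590 px ≤ 590.
7 columns: 692 px > 590. So 6.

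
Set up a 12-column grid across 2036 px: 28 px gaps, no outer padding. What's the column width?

2036 − 11·28 = 1728; ÷12 gives c = 144 px.

144 px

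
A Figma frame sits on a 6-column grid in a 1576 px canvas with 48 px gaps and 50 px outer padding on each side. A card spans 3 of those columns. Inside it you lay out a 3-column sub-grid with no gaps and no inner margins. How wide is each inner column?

238 px

Outer content = 1576 − 2·50 = 1476 px.
6c + 5·48 = 1476 → 6c = 1236 → c = 206 px.
3 columns plus 2 gaps: 618 + 96 = 714 px.
With no gaps, each column is 714/3 = 238 px.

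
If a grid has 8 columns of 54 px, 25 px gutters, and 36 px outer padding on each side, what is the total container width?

679 px

Container = 2·36 + 8·54 + 7·25 = 72 + 432 + 175 = 679 px.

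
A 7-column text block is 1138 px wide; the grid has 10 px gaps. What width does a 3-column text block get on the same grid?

7 columns + 6 gaps: 7c + 6·10 = 1138.
7c = 1138 − 60 = 1078, so c = 154 px.
3-column span = 3·154 + 2·10 = 482 px.

482 px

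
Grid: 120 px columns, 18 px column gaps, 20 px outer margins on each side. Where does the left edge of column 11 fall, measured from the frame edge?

1400 px

Each column+gutter stride is 138 px; 10 of them past the 20 px margin is 20 + 1380 = 1400 px.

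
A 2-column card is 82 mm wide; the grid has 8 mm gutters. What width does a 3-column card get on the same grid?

127 mm

2c + 1·8 = 82 → 2c = 74 → c = 37 mm.
3 columns plus 2 gutters: 111 + 16 = 127 mm.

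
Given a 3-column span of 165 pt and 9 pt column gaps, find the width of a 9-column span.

513 pt

Subtracting 2 column gaps of 9 leaves 147 for 3 columns, so c = 49 pt.
9 columns plus 8 column gaps: 441 + 72 = 513 pt.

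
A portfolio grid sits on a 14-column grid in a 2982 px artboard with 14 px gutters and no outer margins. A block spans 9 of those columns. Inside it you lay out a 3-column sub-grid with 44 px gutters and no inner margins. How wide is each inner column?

14 columns + 13 gutters: 14c + 13·14 = 2982.
14c = 2982 − 182 = 2800, so c = 200 px.
Span of 9: 9·200 + 8·14 = 1800 + 112 = 1912 px.
3d + 2·44 = 1912 → 3d = 1824 → d = 608 px.

608 px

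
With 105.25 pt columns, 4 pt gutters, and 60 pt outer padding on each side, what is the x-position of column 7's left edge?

715.5 pt

Column 7 starts at margin + 6·(column + gutter) = 60 + 6·109.25 = 715.5 pt.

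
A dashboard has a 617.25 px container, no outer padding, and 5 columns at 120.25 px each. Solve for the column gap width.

4 px

5·120.25 + 4g = 617.25 → 4g = 16 → g = 4 px.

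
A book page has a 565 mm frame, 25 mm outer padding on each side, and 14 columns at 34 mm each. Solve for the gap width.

3 mm

Take off 50 mm of margins, leaving 515 mm.
Columns use 476 mm, leaving 39 mm across 13 gaps = 3 mm each.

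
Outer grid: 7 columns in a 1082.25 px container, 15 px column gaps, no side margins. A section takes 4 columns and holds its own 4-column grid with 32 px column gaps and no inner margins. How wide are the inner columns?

7c + 6·15 = 1082.25 → 7c = 992.25 → c = 141.75 px.
4 columns plus 3 column gaps: 567 + 45 = 612 px.
4 columns + 3 column gaps: 4d + 3·32 = 612.
4d = 612 − 96 = 516, so d = 129 px.

129 px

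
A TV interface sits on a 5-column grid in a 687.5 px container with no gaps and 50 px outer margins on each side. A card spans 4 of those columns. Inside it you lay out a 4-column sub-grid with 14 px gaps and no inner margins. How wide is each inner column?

Take off 100 px of margins, leaving 587.5 px.
With no gaps, each column is 587.5/5 = 117.5 px.
4-column span = 4·117.5 = 470 px.
4 columns + 3 gaps: 4d + 3·14 = 470.
4d = 470 − 42 = 428, so d = 107 px.

107 px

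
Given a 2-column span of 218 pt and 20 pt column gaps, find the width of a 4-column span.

2c + 1·20 = 218 → 2c = 198 → c = 99 pt.
4 columns plus 3 column gaps: 396 + 60 = 456 pt.

456 pt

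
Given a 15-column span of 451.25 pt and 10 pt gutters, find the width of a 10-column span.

Subtracting 14 gutters of 10 leaves 311.25 for 15 columns, so c = 20.75 pt.
10 columns plus 9 gutters: 207.5 + 90 = 297.5 pt.

297.5 pt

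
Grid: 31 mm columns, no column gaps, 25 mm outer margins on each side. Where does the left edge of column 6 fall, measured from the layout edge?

Before column 6: the margin + 5 columns + 5 column gaps.
Offset = 25 + 5·(31 + 0) = 25 + 155 = 180 mm.

180 mm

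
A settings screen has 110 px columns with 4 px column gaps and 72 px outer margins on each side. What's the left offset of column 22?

2466 px

Before column 22: the margin + 21 columns + 21 column gaps.
Offset = 72 + 21·(110 + 4) = 72 + 2394 = 2466 px.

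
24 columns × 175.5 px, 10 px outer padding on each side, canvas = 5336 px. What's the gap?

Inside the margins: 5336 − 20 = 5316 px.
Columns use 4212 px, leaving 1104 px across 23 gaps = 48 px each.

48 px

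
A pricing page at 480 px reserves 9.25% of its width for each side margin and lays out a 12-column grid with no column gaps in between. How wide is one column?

32.6 px

480 × (1 − 2·9.25%) = 480 × 81.5% = 391.2 px for the columns.
391.2 / 12 = 32.6 px per column.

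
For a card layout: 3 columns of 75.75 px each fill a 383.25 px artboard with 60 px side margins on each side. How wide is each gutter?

Content width = 383.25 − 2·60 = 263.25 px.
3 columns take 3·75.75 = 227.25 px; remaining 36 splits into 2 gutters.
g = 36 / 2 = 18 px.

18 px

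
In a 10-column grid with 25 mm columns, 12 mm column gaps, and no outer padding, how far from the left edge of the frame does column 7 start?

222 mm

Each column+gutter stride is 37 mm; with no margin, 6 of them is 222 mm.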